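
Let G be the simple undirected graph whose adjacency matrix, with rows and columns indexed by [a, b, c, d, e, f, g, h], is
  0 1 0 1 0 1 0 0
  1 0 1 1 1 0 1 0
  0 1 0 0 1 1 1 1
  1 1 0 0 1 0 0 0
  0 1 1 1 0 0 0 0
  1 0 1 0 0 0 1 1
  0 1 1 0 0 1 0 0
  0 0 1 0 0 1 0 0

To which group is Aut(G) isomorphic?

{e}

Degrees alone do not determine every vertex (e.g. a and d both have degree 3), but their neighbour-degree multisets differ: N(a) has degrees [3, 4, 5] while N(d) has degrees [3, 3, 5]. Repeating this refinement separates all vertices, so the only automorphism is the identity.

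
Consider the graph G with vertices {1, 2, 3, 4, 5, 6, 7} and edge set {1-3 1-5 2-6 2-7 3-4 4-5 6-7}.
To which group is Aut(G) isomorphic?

G has two connected components, {1, 3, 4, 5} and {2, 6, 7}; each is 2-regular, so G = C_4 ⊔ C_3. The components are non-isomorphic (different sizes), so Aut(G) = Aut(C_4) × Aut(C_3) = D_4 × D_3 of order 8·6 = 48.

D_4 × D_3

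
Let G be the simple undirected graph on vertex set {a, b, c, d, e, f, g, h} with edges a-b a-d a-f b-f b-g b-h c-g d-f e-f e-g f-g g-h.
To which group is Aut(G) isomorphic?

{e}

Degrees alone do not determine every vertex (e.g. d and e both have degree 2), but their neighbour-degree multisets differ: N(d) has degrees [3, 5] while N(e) has degrees [5, 5]. Repeating this refinement separates all vertices, so the only automorphism is the identity.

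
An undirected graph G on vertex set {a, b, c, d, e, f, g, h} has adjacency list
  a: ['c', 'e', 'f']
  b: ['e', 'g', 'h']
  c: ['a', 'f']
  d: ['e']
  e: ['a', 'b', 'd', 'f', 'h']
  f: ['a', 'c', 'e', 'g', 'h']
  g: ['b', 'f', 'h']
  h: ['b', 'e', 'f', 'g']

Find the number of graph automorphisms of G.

The degree sequence is [3, 3, 2, 1, 5, 5, 3, 4]. Checking the degree-preserving permutations of the vertex set shows that none except the identity preserves every edge, so Aut(G) is trivial.

1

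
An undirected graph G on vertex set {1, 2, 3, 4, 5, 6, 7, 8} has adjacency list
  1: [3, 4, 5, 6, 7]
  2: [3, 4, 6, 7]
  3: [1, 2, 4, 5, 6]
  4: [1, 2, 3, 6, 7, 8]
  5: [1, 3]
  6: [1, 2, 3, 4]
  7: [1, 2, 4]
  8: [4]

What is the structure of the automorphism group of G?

1

Degrees alone do not determine every vertex (e.g. 1 and 3 both have degree 5), but their neighbour-degree multisets differ: N(1) has degrees [2, 3, 4, 5, 6] while N(3) has degrees [2, 4, 4, 5, 6]. Repeating this refinement separates all vertices, so the only automorphism is the identity.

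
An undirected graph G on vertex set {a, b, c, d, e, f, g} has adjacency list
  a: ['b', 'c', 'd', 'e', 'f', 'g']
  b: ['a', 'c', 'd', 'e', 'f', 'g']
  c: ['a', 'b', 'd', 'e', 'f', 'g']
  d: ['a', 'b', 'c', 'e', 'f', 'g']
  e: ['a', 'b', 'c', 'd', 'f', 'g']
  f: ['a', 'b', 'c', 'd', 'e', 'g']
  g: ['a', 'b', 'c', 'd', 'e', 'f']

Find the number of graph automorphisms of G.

All 7 vertices are pairwise adjacent: G = K_7. Any permutation of the 7 vertices preserves K_7, so Aut(K_7) = S_7 of order 7! = 5040.

5040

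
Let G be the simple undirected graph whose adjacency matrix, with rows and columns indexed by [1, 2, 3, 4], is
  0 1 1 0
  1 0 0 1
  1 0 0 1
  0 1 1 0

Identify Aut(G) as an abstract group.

G is 2-regular and bipartite with parts {1, 4} and {2, 3} (each part is independent and every cross-pair is an edge), so G = K_{2,2}. Aut(K_{2,2}) is the wreath product S_2 ≀ Z_2: permute within each part, then optionally swap the parts; |Aut| = 2·(2!)² = 8.

(S_2 × S_2) ⋊ Z_2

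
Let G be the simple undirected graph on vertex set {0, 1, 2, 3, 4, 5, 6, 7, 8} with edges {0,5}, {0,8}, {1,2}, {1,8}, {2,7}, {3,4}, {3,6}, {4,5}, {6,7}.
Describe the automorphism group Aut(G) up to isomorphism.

the dihedral group of order 18

G is 2-regular and connected on 9 vertices, i.e. the cycle C_9. The automorphisms of the 9-cycle are exactly the symmetries of a regular 9-gon: the dihedral group D_9, |D_9| = 18.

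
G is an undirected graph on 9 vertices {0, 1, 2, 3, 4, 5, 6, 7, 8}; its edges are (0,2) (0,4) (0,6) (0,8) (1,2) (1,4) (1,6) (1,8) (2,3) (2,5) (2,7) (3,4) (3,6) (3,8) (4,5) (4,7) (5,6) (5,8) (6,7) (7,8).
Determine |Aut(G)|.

The vertices split by degree into {2, 4, 6, 8} (degree 5) and {0, 1, 3, 5, 7} (degree 4); every edge runs between the two parts, so G is the complete bipartite graph K_{4,5}. Automorphisms preserve the bipartition setwise (since the parts differ in size) and act as S_5 × S_4 within it; |Aut| = 2880.

2880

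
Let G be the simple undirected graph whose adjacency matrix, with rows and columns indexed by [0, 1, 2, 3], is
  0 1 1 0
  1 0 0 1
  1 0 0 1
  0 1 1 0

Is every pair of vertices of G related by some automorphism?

Yes

G is 2-regular and connected on 4 vertices, i.e. the cycle C_4. C_4 has 4 rotations and 4 reflections, so Aut(C_4) ≅ D_4 of order 8. Under this action every vertex can be carried to every other, so G is vertex-transitive.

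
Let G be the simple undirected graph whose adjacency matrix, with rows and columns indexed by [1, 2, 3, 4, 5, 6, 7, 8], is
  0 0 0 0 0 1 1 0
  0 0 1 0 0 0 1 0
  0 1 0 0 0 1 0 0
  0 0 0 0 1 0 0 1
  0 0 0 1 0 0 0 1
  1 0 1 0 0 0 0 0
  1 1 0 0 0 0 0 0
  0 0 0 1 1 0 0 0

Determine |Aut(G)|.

60

G has two connected components, {1, 2, 3, 6, 7} and {4, 5, 8}; each is 2-regular, so G = C_5 ⊔ C_3. No automorphism exchanges components of different sizes, hence Aut(G) is the direct product D_5 × D_3, order 60.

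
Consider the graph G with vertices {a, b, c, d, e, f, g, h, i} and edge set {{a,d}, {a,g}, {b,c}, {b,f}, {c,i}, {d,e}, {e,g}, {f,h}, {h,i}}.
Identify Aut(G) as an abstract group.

G has two connected components, {b, c, f, h, i} and {a, d, e, g}; each is 2-regular, so G = C_5 ⊔ C_4. The components are non-isomorphic (different sizes), so Aut(G) = Aut(C_5) × Aut(C_4) = D_5 × D_4 of order 10·8 = 80.

D_5 × D_4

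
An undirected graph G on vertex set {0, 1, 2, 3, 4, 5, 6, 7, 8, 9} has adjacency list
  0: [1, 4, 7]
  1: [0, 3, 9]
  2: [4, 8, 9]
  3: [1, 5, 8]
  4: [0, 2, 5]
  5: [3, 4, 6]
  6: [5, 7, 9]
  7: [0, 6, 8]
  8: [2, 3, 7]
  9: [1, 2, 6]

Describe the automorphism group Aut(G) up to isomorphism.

G is 3-regular on 10 vertices with no triangles and no 4-cycles (girth 5): this is the Petersen graph. Viewing the Petersen graph as the Kneser graph K(5,2) — vertices are 2-subsets of {1,…,5}, edges join disjoint pairs — its automorphisms are exactly the permutations of the 5-element set, so Aut ≅ S_5 of order 120.

the symmetric group S_5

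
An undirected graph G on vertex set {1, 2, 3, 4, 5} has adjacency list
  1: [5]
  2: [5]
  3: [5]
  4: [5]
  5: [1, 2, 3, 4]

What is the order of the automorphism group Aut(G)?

Vertex 5 has degree 4 and every other vertex has degree 1, so G is the star K_{1,4} with centre 5. Any automorphism fixes the centre and permutes the 4 leaves freely, so Aut(G) ≅ S_4 of order 4! = 24.

24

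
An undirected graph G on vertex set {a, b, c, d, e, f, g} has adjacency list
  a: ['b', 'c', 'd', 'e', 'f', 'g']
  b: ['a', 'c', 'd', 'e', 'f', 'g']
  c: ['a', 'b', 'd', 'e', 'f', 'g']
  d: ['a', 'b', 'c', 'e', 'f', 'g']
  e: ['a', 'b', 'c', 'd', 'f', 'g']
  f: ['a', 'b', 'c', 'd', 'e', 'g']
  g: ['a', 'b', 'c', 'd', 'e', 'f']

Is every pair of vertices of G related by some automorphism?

Yes

Every vertex has degree 6, so G is the complete graph K_7. Any permutation of the 7 vertices preserves K_7, so Aut(K_7) = S_7 of order 7! = 5040. Under this action every vertex can be carried to every other, so G is vertex-transitive.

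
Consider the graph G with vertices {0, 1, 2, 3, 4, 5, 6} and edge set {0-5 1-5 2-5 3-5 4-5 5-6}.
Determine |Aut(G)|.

720

Vertex 5 has degree 6 and every other vertex has degree 1, so G is the star K_{1,6} with centre 5. Any automorphism fixes the centre and permutes the 6 leaves freely, so Aut(G) ≅ S_6 of order 6! = 720.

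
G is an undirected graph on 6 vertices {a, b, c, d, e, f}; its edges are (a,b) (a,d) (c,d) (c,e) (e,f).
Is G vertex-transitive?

Automorphisms preserve degree, but G has vertices of degree 1 and vertices of degree 2; no automorphism maps one to the other, so G is not vertex-transitive.

No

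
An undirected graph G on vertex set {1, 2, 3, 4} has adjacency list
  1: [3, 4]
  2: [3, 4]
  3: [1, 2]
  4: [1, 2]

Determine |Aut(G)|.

G is 2-regular and connected on 4 vertices, i.e. the cycle C_4. The automorphisms of the 4-cycle are exactly the symmetries of a regular 4-gon: the dihedral group D_4, |D_4| = 8.

8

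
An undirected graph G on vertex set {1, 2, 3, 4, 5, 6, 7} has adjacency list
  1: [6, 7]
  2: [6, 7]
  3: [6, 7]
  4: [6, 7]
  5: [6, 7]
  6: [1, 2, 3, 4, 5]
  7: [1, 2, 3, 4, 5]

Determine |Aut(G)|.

The vertices split by degree into {6, 7} (degree 5) and {1, 2, 3, 4, 5} (degree 2); every edge runs between the two parts, so G is the complete bipartite graph K_{2,5}. Automorphisms preserve the bipartition setwise (since the parts differ in size) and act as S_5 × S_2 within it; |Aut| = 240.

240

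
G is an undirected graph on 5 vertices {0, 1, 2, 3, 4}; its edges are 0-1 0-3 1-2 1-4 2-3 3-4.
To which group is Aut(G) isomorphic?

The vertices split by degree into {1, 3} (degree 3) and {0, 2, 4} (degree 2); every edge runs between the two parts, so G is the complete bipartite graph K_{2,3}. Automorphisms preserve the bipartition setwise (since the parts differ in size) and act as S_3 × S_2 within it; |Aut| = 12.

S_3 × S_2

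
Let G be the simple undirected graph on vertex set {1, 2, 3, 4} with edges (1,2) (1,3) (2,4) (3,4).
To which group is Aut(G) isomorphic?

G is 2-regular and bipartite on 2^2 = 4 vertices with girth 4; it is the hypercube graph Q_2. The symmetry group of the 2-cube is the hyperoctahedral group B_2 = Z_2 ≀ S_2, of order 2^2·2! = 8.

the hyperoctahedral group B_2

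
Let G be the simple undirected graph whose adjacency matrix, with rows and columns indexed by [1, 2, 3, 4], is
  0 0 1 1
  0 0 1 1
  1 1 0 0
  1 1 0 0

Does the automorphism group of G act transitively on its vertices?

Yes

G is 2-regular and connected on 4 vertices, i.e. the cycle C_4. The automorphisms of the 4-cycle are exactly the symmetries of a regular 4-gon: the dihedral group D_4, |D_4| = 8. Under this action every vertex can be carried to every other, so G is vertex-transitive.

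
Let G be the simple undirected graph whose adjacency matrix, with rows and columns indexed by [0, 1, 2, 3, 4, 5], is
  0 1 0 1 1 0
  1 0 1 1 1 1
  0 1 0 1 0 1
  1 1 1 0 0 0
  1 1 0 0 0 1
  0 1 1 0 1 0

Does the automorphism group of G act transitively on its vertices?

Vertex 1 is the only vertex of degree 5, so every automorphism fixes it; G is not vertex-transitive.

No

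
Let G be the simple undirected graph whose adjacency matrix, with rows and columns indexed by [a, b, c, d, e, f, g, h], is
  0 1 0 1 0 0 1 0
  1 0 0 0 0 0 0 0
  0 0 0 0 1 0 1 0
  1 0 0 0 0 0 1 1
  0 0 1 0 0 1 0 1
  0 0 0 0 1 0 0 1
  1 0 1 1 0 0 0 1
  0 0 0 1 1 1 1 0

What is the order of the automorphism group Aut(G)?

The degree sequence is [3, 1, 2, 3, 3, 2, 4, 4]. Checking the degree-preserving permutations of the vertex set shows that none except the identity preserves every edge, so Aut(G) is trivial.

1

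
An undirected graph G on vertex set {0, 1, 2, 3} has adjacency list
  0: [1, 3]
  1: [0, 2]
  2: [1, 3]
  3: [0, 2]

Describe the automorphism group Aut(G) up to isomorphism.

D_4

G is 2-regular and bipartite on 2^2 = 4 vertices with girth 4; it is the hypercube graph Q_2. The symmetry group of the 2-cube is the hyperoctahedral group B_2 = Z_2 ≀ S_2, of order 2^2·2! = 8.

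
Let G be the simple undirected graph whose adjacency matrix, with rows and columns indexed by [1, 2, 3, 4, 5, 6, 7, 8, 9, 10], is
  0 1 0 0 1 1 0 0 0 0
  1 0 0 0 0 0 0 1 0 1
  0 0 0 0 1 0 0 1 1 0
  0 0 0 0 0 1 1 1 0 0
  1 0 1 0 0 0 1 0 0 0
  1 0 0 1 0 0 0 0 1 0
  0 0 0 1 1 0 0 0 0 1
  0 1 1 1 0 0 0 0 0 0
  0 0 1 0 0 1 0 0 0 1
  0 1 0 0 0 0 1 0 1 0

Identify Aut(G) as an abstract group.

G is 3-regular on 10 vertices with no triangles and no 4-cycles (girth 5): this is the Petersen graph. Viewing the Petersen graph as the Kneser graph K(5,2) — vertices are 2-subsets of {1,…,5}, edges join disjoint pairs — its automorphisms are exactly the permutations of the 5-element set, so Aut ≅ S_5 of order 120.

S_5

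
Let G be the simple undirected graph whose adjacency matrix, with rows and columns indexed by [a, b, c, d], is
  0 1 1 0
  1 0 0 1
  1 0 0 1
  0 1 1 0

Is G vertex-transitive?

G is 2-regular and bipartite on 2^2 = 4 vertices with girth 4; it is the hypercube graph Q_2. The symmetry group of the 2-cube is the hyperoctahedral group B_2 = Z_2 ≀ S_2, of order 2^2·2! = 8. Under this action every vertex can be carried to every other, so G is vertex-transitive.

Yes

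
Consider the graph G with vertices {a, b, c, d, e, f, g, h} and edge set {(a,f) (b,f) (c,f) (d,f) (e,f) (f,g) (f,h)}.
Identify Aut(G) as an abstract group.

Vertex f has degree 7 and every other vertex has degree 1, so G is the star K_{1,7} with centre f. The 7 leaves are pairwise interchangeable while the centre is fixed, giving Aut(G) = S_7.

S_7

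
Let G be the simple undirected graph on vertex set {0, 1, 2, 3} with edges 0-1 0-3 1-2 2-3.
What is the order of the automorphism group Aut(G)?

G is 2-regular and bipartite on 2^2 = 4 vertices with girth 4; it is the hypercube graph Q_2. The symmetry group of the 2-cube is the hyperoctahedral group B_2 = Z_2 ≀ S_2, of order 2^2·2! = 8.

8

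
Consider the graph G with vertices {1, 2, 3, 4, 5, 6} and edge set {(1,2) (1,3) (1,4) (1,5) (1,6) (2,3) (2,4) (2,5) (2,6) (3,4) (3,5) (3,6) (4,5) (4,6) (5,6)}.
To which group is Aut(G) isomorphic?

S_6

All 6 vertices are pairwise adjacent: G = K_6. Every bijection on the vertex set is an automorphism of K_6; hence Aut(K_6) ≅ S_6, order 720.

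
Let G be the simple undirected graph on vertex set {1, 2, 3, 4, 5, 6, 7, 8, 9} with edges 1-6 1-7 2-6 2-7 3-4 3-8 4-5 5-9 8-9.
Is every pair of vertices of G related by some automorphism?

G has two connected components, {3, 4, 5, 8, 9} and {1, 2, 6, 7}; each is 2-regular, so G = C_5 ⊔ C_4. The orbit of 1 under Aut(G) is {1, 2, 6, 7}, which does not contain 3, so G is not vertex-transitive.

No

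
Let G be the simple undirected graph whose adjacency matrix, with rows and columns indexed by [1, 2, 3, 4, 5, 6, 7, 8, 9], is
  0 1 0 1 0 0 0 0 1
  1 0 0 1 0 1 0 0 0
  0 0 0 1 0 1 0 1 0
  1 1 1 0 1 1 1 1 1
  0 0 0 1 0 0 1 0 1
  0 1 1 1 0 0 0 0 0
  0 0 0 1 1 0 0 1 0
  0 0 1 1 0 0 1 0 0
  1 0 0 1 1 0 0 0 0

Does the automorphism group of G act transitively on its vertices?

Vertex 4 is the only vertex of degree 8, so every automorphism fixes it; G is not vertex-transitive.

No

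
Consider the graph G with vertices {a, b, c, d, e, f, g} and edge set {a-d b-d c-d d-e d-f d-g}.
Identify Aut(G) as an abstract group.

Vertex d has degree 6 and every other vertex has degree 1, so G is the star K_{1,6} with centre d. The 6 leaves are pairwise interchangeable while the centre is fixed, giving Aut(G) = S_6.

the symmetric group on 6 letters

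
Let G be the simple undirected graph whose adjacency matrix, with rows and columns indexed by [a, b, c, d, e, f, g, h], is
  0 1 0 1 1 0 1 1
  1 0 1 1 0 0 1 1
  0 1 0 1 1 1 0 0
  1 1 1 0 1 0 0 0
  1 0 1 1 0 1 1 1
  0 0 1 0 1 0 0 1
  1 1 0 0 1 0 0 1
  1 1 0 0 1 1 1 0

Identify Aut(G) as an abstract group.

Degrees alone do not determine every vertex (e.g. a and b both have degree 5), but their neighbour-degree multisets differ: N(a) has degrees [4, 4, 5, 5, 6] while N(b) has degrees [4, 4, 4, 5, 5]. Repeating this refinement separates all vertices, so the only automorphism is the identity.

{e}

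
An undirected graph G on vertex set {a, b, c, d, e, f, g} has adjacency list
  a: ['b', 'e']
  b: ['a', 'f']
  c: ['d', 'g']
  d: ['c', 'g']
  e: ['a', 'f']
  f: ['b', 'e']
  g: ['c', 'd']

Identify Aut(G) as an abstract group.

D_4 × D_3

G has two connected components, {a, b, e, f} and {c, d, g}; each is 2-regular, so G = C_4 ⊔ C_3. The components are non-isomorphic (different sizes), so Aut(G) = Aut(C_4) × Aut(C_3) = D_4 × D_3 of order 8·6 = 48.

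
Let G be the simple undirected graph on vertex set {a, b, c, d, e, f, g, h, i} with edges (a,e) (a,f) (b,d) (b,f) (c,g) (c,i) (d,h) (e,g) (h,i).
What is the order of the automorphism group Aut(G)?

Every vertex has degree 2 and the graph is connected, so G is the 9-cycle C_9. C_9 has 9 rotations and 9 reflections, so Aut(C_9) ≅ D_9 of order 18.

18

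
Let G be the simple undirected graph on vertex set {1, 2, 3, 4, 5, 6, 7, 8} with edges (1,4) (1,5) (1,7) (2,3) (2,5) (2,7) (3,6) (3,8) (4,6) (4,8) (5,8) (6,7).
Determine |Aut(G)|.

48

G is 3-regular and bipartite on 2^3 = 8 vertices with girth 4; it is the hypercube graph Q_3. The symmetry group of the 3-cube is the hyperoctahedral group B_3 = Z_2 ≀ S_3, of order 2^3·3! = 48.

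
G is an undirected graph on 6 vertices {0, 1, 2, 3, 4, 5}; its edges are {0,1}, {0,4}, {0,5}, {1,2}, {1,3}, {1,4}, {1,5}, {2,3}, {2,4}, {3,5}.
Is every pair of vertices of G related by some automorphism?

No

Vertex 1 is the only vertex of degree 5, so every automorphism fixes it; G is not vertex-transitive.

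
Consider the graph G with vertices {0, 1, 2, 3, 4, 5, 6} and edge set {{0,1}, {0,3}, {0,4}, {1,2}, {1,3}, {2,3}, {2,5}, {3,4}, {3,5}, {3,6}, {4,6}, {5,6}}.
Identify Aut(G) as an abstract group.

the dihedral group of order 12

Vertex 3 is the unique vertex of degree 6; the remaining 6 vertices each have degree 3 and induce a cycle, so G is the wheel on 7 vertices with hub 3. Every automorphism fixes the hub and acts on the rim 6-cycle, so Aut(G) ≅ Aut(C_6) = D_6 of order 12.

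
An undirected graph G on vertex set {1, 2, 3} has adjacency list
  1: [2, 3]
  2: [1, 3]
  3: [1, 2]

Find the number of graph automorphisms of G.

All 3 vertices are pairwise adjacent: G = K_3. Any permutation of the 3 vertices preserves K_3, so Aut(K_3) = S_3 of order 3! = 6.

6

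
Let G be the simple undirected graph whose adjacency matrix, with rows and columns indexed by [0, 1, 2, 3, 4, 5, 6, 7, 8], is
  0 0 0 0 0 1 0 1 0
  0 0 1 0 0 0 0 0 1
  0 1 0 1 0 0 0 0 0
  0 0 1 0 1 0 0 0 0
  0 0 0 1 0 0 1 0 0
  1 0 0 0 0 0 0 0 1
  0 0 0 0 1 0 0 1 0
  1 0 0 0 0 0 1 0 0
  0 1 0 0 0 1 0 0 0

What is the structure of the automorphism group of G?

D_9

G is 2-regular and connected on 9 vertices, i.e. the cycle C_9. The automorphisms of the 9-cycle are exactly the symmetries of a regular 9-gon: the dihedral group D_9, |D_9| = 18.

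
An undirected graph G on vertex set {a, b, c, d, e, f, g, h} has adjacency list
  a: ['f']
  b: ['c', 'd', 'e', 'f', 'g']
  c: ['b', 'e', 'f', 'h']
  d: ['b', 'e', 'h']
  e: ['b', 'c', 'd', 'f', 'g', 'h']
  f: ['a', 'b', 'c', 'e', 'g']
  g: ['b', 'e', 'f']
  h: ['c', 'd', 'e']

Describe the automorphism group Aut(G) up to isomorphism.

Degrees alone do not determine every vertex (e.g. b and f both have degree 5), but their neighbour-degree multisets differ: N(b) has degrees [3, 3, 4, 5, 6] while N(f) has degrees [1, 3, 4, 5, 6]. Repeating this refinement separates all vertices, so the only automorphism is the identity.

1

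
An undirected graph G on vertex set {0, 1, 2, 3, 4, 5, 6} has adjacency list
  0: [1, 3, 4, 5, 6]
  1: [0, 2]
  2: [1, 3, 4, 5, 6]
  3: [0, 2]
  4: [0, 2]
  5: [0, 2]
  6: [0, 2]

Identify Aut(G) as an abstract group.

The vertices split by degree into {0, 2} (degree 5) and {1, 3, 4, 5, 6} (degree 2); every edge runs between the two parts, so G is the complete bipartite graph K_{2,5}. Automorphisms preserve the bipartition setwise (since the parts differ in size) and act as S_2 × S_5 within it; |Aut| = 240.

S_2 × S_5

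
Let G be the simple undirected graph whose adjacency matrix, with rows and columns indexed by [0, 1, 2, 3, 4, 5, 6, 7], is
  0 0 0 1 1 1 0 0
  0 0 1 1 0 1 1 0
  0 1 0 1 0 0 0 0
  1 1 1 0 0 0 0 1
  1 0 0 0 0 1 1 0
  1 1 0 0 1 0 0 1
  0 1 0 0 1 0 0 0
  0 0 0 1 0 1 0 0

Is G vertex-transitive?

No

Automorphisms preserve degree, but G has vertices of degree 2 and vertices of degree 4; no automorphism maps one to the other, so G is not vertex-transitive.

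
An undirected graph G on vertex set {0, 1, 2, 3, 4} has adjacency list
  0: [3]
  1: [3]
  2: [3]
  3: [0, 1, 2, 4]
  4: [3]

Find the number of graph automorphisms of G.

24

Vertex 3 has degree 4 and every other vertex has degree 1, so G is the star K_{1,4} with centre 3. Any automorphism fixes the centre and permutes the 4 leaves freely, so Aut(G) ≅ S_4 of order 4! = 24.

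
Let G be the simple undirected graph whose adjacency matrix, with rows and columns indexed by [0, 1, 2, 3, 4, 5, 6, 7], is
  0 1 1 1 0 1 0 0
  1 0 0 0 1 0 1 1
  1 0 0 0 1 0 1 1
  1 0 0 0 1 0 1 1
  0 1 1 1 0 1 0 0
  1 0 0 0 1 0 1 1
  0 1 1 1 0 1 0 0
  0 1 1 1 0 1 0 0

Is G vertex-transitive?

G is 4-regular and bipartite with parts {1, 2, 3, 5} and {0, 4, 6, 7} (each part is independent and every cross-pair is an edge), so G = K_{4,4}. Aut(K_{4,4}) is the wreath product S_4 ≀ Z_2: permute within each part, then optionally swap the parts; |Aut| = 2·(4!)² = 1152. Under this action every vertex can be carried to every other, so G is vertex-transitive.

Yes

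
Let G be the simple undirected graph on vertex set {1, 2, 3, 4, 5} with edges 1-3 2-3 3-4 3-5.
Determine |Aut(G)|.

Vertex 3 has degree 4 and every other vertex has degree 1, so G is the star K_{1,4} with centre 3. The 4 leaves are pairwise interchangeable while the centre is fixed, giving Aut(G) = S_4.

24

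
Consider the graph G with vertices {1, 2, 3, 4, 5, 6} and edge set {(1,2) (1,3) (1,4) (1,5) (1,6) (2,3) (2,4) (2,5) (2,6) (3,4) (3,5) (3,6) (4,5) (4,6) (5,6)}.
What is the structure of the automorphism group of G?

Every vertex has degree 5, so G is the complete graph K_6. Any permutation of the 6 vertices preserves K_6, so Aut(K_6) = S_6 of order 6! = 720.

the symmetric group on 6 letters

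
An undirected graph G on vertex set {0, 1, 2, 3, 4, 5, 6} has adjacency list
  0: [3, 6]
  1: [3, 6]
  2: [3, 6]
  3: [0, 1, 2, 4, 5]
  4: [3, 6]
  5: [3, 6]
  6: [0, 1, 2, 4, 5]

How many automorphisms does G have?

The vertices split by degree into {3, 6} (degree 5) and {0, 1, 2, 4, 5} (degree 2); every edge runs between the two parts, so G is the complete bipartite graph K_{2,5}. Automorphisms preserve the bipartition setwise (since the parts differ in size) and act as S_5 × S_2 within it; |Aut| = 240.

240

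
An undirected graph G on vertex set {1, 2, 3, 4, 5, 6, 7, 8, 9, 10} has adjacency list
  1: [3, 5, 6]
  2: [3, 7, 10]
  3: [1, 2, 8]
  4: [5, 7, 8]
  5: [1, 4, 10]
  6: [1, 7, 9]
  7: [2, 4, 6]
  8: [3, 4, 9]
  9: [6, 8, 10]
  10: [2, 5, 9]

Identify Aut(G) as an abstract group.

G is 3-regular on 10 vertices with no triangles and no 4-cycles (girth 5): this is the Petersen graph. It is a classical fact that the Petersen graph has automorphism group S_5 (order 120), arising from its description as the Kneser graph K(5,2).

the symmetric group S_5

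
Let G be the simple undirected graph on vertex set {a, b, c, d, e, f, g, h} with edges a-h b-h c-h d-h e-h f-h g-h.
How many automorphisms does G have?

5040

Vertex h has degree 7 and every other vertex has degree 1, so G is the star K_{1,7} with centre h. Any automorphism fixes the centre and permutes the 7 leaves freely, so Aut(G) ≅ S_7 of order 7! = 5040.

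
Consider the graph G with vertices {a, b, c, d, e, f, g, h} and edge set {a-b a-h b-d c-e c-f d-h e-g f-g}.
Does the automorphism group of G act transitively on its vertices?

Yes

G has two connected components, {a, b, d, h} and {c, e, f, g}; each is 2-regular, so G = C_4 ⊔ C_4. Aut of a disjoint union of two copies of C_4 is the wreath product D_4 ≀ Z_2, of order 2·8² = 128. Under this action every vertex can be carried to every other, so G is vertex-transitive.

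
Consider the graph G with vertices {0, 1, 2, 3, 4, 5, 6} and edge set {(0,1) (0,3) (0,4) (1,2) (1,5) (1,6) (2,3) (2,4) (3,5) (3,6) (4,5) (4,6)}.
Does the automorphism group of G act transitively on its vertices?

Automorphisms preserve degree, but G has vertices of degree 3 and vertices of degree 4; no automorphism maps one to the other, so G is not vertex-transitive.

No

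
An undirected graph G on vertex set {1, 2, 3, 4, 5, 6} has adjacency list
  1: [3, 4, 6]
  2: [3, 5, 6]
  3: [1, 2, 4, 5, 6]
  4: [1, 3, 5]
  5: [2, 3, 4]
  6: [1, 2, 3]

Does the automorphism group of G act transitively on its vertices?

Vertex 3 is the only vertex of degree 5, so every automorphism fixes it; G is not vertex-transitive.

No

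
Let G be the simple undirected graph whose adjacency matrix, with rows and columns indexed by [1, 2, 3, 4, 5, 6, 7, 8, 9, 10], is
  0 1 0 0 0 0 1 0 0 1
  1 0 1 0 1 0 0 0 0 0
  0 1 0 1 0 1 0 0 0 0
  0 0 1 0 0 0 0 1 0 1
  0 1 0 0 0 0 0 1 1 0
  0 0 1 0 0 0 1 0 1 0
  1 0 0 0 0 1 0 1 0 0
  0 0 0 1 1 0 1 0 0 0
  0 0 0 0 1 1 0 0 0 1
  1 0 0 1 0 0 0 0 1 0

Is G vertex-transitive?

Yes

G is 3-regular on 10 vertices with no triangles and no 4-cycles (girth 5): this is the Petersen graph. Viewing the Petersen graph as the Kneser graph K(5,2) — vertices are 2-subsets of {1,…,5}, edges join disjoint pairs — its automorphisms are exactly the permutations of the 5-element set, so Aut ≅ S_5 of order 120. This group acts transitively on the 10 vertices.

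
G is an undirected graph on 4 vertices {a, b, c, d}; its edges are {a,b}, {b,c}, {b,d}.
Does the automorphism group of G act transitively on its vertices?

Vertex b is the only vertex of degree 3, so every automorphism fixes it; G is not vertex-transitive.

No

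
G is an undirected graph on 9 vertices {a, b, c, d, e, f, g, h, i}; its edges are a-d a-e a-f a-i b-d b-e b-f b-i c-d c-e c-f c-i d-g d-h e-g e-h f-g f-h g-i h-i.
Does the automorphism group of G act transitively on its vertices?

No

Automorphisms preserve degree, but G has vertices of degree 4 and vertices of degree 5; no automorphism maps one to the other, so G is not vertex-transitive.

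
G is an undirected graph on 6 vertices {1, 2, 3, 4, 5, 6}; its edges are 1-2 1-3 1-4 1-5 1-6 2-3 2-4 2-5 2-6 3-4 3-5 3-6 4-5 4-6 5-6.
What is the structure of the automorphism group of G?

Every vertex has degree 5, so G is the complete graph K_6. Any permutation of the 6 vertices preserves K_6, so Aut(K_6) = S_6 of order 6! = 720.

the symmetric group on 6 letters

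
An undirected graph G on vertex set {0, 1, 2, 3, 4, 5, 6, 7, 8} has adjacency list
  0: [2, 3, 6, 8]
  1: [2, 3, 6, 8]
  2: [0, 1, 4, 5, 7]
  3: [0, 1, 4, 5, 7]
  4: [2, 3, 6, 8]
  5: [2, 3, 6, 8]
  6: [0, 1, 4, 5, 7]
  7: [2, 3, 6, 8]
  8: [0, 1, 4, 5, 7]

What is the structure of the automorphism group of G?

S_5 × S_4

The vertices split by degree into {2, 3, 6, 8} (degree 5) and {0, 1, 4, 5, 7} (degree 4); every edge runs between the two parts, so G is the complete bipartite graph K_{4,5}. Automorphisms preserve the bipartition setwise (since the parts differ in size) and act as S_5 × S_4 within it; |Aut| = 2880.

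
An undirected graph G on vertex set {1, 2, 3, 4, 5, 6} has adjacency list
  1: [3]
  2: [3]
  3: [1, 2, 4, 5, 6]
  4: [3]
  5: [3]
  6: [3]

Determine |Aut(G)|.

120

Vertex 3 has degree 5 and every other vertex has degree 1, so G is the star K_{1,5} with centre 3. Any automorphism fixes the centre and permutes the 5 leaves freely, so Aut(G) ≅ S_5 of order 5! = 120.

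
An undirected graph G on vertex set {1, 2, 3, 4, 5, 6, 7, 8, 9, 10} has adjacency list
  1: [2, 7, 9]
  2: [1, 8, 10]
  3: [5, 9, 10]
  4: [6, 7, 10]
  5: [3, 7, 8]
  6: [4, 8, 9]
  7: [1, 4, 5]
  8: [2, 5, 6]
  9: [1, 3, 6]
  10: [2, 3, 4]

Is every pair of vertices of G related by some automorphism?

Yes

G is 3-regular on 10 vertices with no triangles and no 4-cycles (girth 5): this is the Petersen graph. It is a classical fact that the Petersen graph has automorphism group S_5 (order 120), arising from its description as the Kneser graph K(5,2). Under this action every vertex can be carried to every other, so G is vertex-transitive.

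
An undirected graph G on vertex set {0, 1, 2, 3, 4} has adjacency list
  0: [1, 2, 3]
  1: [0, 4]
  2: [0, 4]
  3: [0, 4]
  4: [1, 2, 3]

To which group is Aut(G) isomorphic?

The vertices split by degree into {0, 4} (degree 3) and {1, 2, 3} (degree 2); every edge runs between the two parts, so G is the complete bipartite graph K_{2,3}. The parts have unequal sizes, so no automorphism swaps them; each part is permuted independently, giving S_3 × S_2 of order 3!·2! = 12.

S_3 × S_2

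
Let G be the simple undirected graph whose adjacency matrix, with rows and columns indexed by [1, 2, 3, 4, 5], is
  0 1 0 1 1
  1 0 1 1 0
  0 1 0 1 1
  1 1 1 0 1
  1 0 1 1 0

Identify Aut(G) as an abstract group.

the dihedral group of order 8

Vertex 4 is the unique vertex of degree 4; the remaining 4 vertices each have degree 3 and induce a cycle, so G is the wheel on 5 vertices with hub 4. With the hub fixed, the remaining symmetry is that of the rim cycle C_4, giving the dihedral group D_4.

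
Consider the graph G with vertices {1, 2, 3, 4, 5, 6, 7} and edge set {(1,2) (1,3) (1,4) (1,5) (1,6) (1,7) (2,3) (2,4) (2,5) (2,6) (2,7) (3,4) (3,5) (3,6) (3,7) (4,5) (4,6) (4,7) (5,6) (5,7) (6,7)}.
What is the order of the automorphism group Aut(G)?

5040

Every vertex has degree 6, so G is the complete graph K_7. Every bijection on the vertex set is an automorphism of K_7; hence Aut(K_7) ≅ S_7, order 5040.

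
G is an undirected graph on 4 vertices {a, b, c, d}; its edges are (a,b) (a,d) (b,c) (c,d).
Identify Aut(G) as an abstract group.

D_4

G is 2-regular and bipartite on 2^2 = 4 vertices with girth 4; it is the hypercube graph Q_2. The symmetry group of the 2-cube is the hyperoctahedral group B_2 = Z_2 ≀ S_2, of order 2^2·2! = 8.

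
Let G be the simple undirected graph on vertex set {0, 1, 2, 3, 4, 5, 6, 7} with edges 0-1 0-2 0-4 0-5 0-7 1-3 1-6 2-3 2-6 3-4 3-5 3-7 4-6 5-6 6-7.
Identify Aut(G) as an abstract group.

The vertices split by degree into {0, 3, 6} (degree 5) and {1, 2, 4, 5, 7} (degree 3); every edge runs between the two parts, so G is the complete bipartite graph K_{3,5}. The parts have unequal sizes, so no automorphism swaps them; each part is permuted independently, giving S_3 × S_5 of order 3!·5! = 720.

S_3 × S_5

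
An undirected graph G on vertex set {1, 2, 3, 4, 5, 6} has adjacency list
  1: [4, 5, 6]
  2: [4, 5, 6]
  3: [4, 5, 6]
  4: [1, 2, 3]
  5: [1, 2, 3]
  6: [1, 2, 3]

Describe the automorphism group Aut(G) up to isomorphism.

(S_3 × S_3) ⋊ Z_2

G is 3-regular and bipartite with parts {4, 5, 6} and {1, 2, 3} (each part is independent and every cross-pair is an edge), so G = K_{3,3}. Aut(K_{3,3}) is the wreath product S_3 ≀ Z_2: permute within each part, then optionally swap the parts; |Aut| = 2·(3!)² = 72.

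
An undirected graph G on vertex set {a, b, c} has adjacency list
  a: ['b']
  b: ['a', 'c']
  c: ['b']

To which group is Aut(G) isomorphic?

The degree sequence is [1, 2, 1]; the two degree-1 vertices a and c are the ends of a path, so G = P_3. A path has exactly one nontrivial symmetry — reversal — giving Aut(G) of order 2.

the cyclic group of order 2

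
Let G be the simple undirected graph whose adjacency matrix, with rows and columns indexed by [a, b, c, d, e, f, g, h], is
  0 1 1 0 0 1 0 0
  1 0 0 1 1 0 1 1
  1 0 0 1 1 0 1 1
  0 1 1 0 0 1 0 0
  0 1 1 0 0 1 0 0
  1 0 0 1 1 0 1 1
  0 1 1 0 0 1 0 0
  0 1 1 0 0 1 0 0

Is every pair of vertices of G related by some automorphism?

Automorphisms preserve degree, but G has vertices of degree 3 and vertices of degree 5; no automorphism maps one to the other, so G is not vertex-transitive.

No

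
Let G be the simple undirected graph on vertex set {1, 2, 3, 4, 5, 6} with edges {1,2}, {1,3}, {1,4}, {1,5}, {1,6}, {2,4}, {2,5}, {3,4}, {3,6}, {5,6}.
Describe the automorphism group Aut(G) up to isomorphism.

the dihedral group of order 10

Vertex 1 is the unique vertex of degree 5; the remaining 5 vertices each have degree 3 and induce a cycle, so G is the wheel on 6 vertices with hub 1. With the hub fixed, the remaining symmetry is that of the rim cycle C_5, giving the dihedral group D_5.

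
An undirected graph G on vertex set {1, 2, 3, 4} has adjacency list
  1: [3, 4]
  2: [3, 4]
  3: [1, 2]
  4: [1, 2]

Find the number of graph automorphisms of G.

Every vertex has degree 2 and the graph is connected, so G is the 4-cycle C_4. The automorphisms of the 4-cycle are exactly the symmetries of a regular 4-gon: the dihedral group D_4, |D_4| = 8.

8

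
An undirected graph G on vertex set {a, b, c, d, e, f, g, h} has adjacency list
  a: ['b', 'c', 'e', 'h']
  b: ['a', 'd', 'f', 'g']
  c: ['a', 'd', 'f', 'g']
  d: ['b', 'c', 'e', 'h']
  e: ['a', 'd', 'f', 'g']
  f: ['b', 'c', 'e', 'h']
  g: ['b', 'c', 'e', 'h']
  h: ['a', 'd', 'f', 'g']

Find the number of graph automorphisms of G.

G is 4-regular and bipartite with parts {a, d, f, g} and {b, c, e, h} (each part is independent and every cross-pair is an edge), so G = K_{4,4}. Each part can be permuted independently (S_4 × S_4) and the two equal-size parts can also be swapped, giving (S_4 × S_4) ⋊ Z_2 of order 2·(4!)² = 1152.

1152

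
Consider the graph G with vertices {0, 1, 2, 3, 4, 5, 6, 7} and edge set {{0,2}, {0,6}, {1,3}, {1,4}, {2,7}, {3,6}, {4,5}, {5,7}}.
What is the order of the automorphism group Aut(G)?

16

G is 2-regular and connected on 8 vertices, i.e. the cycle C_8. The automorphisms of the 8-cycle are exactly the symmetries of a regular 8-gon: the dihedral group D_8, |D_8| = 16.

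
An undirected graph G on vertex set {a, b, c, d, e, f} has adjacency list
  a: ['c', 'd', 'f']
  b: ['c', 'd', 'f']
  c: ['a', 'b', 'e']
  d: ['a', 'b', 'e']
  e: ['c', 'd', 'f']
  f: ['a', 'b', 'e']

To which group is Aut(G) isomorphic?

S_3 ≀ Z_2

G is 3-regular and bipartite with parts {a, b, e} and {c, d, f} (each part is independent and every cross-pair is an edge), so G = K_{3,3}. Aut(K_{3,3}) is the wreath product S_3 ≀ Z_2: permute within each part, then optionally swap the parts; |Aut| = 2·(3!)² = 72.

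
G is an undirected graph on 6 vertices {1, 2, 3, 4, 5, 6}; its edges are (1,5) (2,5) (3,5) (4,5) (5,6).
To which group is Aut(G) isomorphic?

Vertex 5 has degree 5 and every other vertex has degree 1, so G is the star K_{1,5} with centre 5. Any automorphism fixes the centre and permutes the 5 leaves freely, so Aut(G) ≅ S_5 of order 5! = 120.

S_5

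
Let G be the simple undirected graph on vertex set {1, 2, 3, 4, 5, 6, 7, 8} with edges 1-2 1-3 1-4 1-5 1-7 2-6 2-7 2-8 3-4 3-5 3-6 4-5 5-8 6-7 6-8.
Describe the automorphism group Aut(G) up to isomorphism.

The degree sequence is [5, 4, 4, 3, 4, 4, 3, 3]. Checking the degree-preserving permutations of the vertex set shows that none except the identity preserves every edge, so Aut(G) is trivial.

1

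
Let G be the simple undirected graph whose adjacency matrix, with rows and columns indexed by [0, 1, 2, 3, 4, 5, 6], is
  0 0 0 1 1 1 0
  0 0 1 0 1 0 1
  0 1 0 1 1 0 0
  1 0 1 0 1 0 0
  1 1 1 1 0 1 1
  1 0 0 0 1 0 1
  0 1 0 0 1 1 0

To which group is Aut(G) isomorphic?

D_6

Vertex 4 is the unique vertex of degree 6; the remaining 6 vertices each have degree 3 and induce a cycle, so G is the wheel on 7 vertices with hub 4. Every automorphism fixes the hub and acts on the rim 6-cycle, so Aut(G) ≅ Aut(C_6) = D_6 of order 12.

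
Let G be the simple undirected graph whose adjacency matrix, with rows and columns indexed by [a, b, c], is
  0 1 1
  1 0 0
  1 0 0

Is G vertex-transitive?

Vertex a is the only vertex of degree 2, so every automorphism fixes it; G is not vertex-transitive.

No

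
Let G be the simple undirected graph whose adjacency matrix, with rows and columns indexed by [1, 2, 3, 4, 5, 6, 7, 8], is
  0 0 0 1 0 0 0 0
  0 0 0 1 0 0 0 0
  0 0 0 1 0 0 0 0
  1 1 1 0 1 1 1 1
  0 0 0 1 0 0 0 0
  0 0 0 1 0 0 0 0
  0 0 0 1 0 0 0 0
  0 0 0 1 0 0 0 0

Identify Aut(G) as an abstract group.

the symmetric group on 7 letters

Vertex 4 has degree 7 and every other vertex has degree 1, so G is the star K_{1,7} with centre 4. The 7 leaves are pairwise interchangeable while the centre is fixed, giving Aut(G) = S_7.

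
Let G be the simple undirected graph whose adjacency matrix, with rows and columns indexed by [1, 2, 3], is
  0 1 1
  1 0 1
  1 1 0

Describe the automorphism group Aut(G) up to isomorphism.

All 3 vertices are pairwise adjacent: G = K_3. Any permutation of the 3 vertices preserves K_3, so Aut(K_3) = S_3 of order 3! = 6.

the symmetric group on 3 letters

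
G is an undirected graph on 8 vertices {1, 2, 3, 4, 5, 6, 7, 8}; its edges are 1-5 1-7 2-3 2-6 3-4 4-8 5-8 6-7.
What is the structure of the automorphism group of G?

G is 2-regular and connected on 8 vertices, i.e. the cycle C_8. The automorphisms of the 8-cycle are exactly the symmetries of a regular 8-gon: the dihedral group D_8, |D_8| = 16.

the dihedral group of order 16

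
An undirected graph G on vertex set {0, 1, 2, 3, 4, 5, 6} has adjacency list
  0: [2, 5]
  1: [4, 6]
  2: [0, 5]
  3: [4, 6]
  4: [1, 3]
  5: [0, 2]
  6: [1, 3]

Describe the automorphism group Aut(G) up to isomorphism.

G has two connected components, {1, 3, 4, 6} and {0, 2, 5}; each is 2-regular, so G = C_4 ⊔ C_3. No automorphism exchanges components of different sizes, hence Aut(G) is the direct product D_4 × D_3, order 48.

D_4 × D_3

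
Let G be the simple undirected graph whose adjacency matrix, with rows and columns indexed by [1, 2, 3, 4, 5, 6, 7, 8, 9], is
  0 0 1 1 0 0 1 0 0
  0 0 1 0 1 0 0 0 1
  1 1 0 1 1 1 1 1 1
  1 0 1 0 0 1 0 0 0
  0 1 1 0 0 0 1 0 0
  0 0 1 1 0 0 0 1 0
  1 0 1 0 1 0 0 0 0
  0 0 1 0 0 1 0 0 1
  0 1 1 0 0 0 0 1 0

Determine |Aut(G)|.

Vertex 3 is the unique vertex of degree 8; the remaining 8 vertices each have degree 3 and induce a cycle, so G is the wheel on 9 vertices with hub 3. With the hub fixed, the remaining symmetry is that of the rim cycle C_8, giving the dihedral group D_8.

16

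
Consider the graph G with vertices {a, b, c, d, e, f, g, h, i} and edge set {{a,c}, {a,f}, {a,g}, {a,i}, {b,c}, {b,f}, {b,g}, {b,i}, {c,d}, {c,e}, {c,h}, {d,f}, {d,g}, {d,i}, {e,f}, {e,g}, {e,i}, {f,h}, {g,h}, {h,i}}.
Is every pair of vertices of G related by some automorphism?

No

Automorphisms preserve degree, but G has vertices of degree 4 and vertices of degree 5; no automorphism maps one to the other, so G is not vertex-transitive.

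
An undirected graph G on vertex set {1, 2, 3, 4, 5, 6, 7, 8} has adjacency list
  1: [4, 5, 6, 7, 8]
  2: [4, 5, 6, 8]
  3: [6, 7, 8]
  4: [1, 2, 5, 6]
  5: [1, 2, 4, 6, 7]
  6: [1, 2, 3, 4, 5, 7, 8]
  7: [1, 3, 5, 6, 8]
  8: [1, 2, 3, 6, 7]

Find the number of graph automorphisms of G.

The degree sequence is [5, 4, 3, 4, 5, 7, 5, 5]. Checking the degree-preserving permutations of the vertex set shows that none except the identity preserves every edge, so Aut(G) is trivial.

1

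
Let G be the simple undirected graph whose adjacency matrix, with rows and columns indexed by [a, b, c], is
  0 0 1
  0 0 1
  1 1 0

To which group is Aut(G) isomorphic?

the cyclic group of order 2

The degree sequence is [1, 1, 2]; the two degree-1 vertices a and b are the ends of a path, so G = P_3. A path has exactly one nontrivial symmetry — reversal — giving Aut(G) of order 2.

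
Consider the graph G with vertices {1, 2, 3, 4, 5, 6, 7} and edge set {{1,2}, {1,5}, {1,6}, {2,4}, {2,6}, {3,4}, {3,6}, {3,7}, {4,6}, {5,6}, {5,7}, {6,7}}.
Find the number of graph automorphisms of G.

Vertex 6 is the unique vertex of degree 6; the remaining 6 vertices each have degree 3 and induce a cycle, so G is the wheel on 7 vertices with hub 6. Every automorphism fixes the hub and acts on the rim 6-cycle, so Aut(G) ≅ Aut(C_6) = D_6 of order 12.

12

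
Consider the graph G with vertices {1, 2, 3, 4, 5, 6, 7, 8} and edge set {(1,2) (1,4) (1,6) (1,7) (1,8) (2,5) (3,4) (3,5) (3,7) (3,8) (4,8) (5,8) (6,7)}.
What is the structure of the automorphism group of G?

1

The degree sequence is [5, 2, 4, 3, 3, 2, 3, 4]. Checking the degree-preserving permutations of the vertex set shows that none except the identity preserves every edge, so Aut(G) is trivial.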